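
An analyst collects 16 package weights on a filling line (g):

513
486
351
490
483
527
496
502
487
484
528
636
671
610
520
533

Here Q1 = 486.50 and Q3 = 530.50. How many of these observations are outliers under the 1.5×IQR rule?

IQR = 44.00; fences at 486.50 − 66.00 = 420.50 and 530.50 + 66.00 = 596.50.
Outside the cutoffs: 351, 610, 636, 671.

4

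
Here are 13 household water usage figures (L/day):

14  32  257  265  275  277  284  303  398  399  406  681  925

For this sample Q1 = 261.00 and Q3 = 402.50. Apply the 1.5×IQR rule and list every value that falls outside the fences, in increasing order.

IQR = Q3 − Q1 = 402.50 − 261.00 = 141.50.
Lower fence = Q1 − 1.5·IQR = 261.00 − 212.25 = 48.75.
Upper fence = Q3 + 1.5·IQR = 402.50 + 212.25 = 614.75.
14 < 48.75 → outlier.
32 < 48.75 → outlier.
681 > 614.75 → outlier.
925 > 614.75 → outlier.
All remaining values lie within [48.75, 614.75].

14, 32, 681, 925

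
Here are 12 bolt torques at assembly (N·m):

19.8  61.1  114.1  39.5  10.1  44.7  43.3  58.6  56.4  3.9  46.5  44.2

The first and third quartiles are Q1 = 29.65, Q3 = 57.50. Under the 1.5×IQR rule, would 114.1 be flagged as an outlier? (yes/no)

yes

IQR = Q3 − Q1 = 57.50 − 29.65 = 27.85.
Lower fence = Q1 − 1.5·IQR = 29.65 − 41.775 = -12.125.
Upper fence = Q3 + 1.5·IQR = 57.50 + 41.775 = 99.275.
114.1 lies above the upper fence.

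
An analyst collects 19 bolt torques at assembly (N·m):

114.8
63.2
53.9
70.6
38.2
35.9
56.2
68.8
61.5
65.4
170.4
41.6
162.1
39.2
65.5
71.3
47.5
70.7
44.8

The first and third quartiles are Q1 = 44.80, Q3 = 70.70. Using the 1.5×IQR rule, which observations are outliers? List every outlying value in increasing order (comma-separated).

IQR = Q3 − Q1 = 70.70 − 44.80 = 25.90.
Lower fence = Q1 − 1.5·IQR = 44.80 − 38.85 = 5.95.
Upper fence = Q3 + 1.5·IQR = 70.70 + 38.85 = 109.55.
114.8 > 109.55 → outlier.
162.1 > 109.55 → outlier.
170.4 > 109.55 → outlier.
All remaining values lie within [5.95, 109.55].

114.8, 162.1, 170.4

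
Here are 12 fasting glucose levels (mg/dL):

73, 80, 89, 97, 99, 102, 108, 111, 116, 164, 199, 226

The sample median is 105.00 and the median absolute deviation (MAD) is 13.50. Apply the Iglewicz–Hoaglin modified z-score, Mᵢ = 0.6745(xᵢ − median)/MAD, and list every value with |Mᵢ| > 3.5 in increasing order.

199, 226

|Mᵢ| > 3.5 ⇔ |xᵢ − 105.00| > 3.5·13.50/0.6745 = 70.05.
So outliers lie outside [34.95, 175.05].
199: M = 4.70 → outlier.
226: M = 6.05 → outlier.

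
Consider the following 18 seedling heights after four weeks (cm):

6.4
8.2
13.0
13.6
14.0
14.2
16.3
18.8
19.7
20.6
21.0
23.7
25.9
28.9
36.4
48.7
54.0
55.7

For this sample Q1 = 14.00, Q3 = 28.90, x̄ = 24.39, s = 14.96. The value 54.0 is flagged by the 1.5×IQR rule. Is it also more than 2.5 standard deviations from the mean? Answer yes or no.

z = (54.0 − 24.39) / 14.96 = 1.98.
|z| = 1.98 ≤ 2.5.

no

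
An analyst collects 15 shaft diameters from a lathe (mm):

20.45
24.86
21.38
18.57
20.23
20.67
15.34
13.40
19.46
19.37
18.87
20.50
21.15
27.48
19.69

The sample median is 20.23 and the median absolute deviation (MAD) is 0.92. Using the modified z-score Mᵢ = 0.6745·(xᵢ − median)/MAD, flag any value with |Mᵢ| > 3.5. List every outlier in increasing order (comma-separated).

13.40, 15.34, 27.48

|Mᵢ| > 3.5 ⇔ |xᵢ − 20.23| > 3.5·0.92/0.6745 = 4.77.
So outliers lie outside [15.46, 25.00].
13.40: M = -5.01 → outlier.
15.34: M = -3.59 → outlier.
27.48: M = 5.32 → outlier.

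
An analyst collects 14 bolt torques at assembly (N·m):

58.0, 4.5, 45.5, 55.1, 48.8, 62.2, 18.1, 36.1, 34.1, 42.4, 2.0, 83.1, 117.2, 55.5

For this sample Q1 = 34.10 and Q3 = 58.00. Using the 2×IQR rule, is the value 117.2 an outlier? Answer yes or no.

yes

IQR = Q3 − Q1 = 58.00 − 34.10 = 23.90.
Lower fence = Q1 − 2·IQR = 34.10 − 47.80 = -13.70.
Upper fence = Q3 + 2·IQR = 58.00 + 47.80 = 105.80.
117.2 lies above the upper fence.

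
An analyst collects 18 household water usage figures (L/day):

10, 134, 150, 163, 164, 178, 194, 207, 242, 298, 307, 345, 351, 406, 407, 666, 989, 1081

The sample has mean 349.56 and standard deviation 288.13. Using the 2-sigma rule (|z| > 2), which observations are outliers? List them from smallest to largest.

Cutoffs at x̄ ± 2s: 349.56 ± 2·288.13 = [-226.70, 925.82].
989: z = 2.22, |z| > 2 → outlier.
1081: z = 2.54, |z| > 2 → outlier.
Every other value lies within [-226.70, 925.82].

989, 1081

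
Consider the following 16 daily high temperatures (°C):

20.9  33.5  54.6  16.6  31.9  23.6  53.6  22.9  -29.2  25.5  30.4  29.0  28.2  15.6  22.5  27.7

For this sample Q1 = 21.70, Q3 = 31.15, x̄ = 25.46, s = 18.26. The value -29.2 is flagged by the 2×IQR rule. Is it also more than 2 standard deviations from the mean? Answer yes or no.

z = (-29.2 − 25.46) / 18.26 = -2.99.
|z| = 2.99 > 2.

yes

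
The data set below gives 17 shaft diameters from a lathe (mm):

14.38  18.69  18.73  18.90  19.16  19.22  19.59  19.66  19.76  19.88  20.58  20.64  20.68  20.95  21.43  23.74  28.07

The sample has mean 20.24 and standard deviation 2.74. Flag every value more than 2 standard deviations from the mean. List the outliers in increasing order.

14.38, 28.07

Cutoffs at x̄ ± 2s: 20.24 ± 2·2.74 = [14.76, 25.72].
14.38: z = -2.14, |z| > 2 → outlier.
28.07: z = 2.86, |z| > 2 → outlier.
Every other value lies within [14.76, 25.72].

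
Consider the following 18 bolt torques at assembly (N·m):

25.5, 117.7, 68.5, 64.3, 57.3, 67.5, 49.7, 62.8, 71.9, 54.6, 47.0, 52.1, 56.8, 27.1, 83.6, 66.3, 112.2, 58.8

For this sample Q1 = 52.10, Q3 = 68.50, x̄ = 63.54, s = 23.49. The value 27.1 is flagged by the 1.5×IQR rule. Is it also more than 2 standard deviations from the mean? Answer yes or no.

no

z = (27.1 − 63.54) / 23.49 = -1.55.
|z| = 1.55 ≤ 2.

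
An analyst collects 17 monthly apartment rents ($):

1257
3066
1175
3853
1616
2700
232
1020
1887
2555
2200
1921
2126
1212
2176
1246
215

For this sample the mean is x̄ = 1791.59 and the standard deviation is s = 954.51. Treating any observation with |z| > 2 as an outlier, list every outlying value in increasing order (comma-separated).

3853

Cutoffs at x̄ ± 2s: 1791.59 ± 2·954.51 = [-117.43, 3700.61].
3853: z = 2.16, |z| > 2 → outlier.
Every other value lies within [-117.43, 3700.61].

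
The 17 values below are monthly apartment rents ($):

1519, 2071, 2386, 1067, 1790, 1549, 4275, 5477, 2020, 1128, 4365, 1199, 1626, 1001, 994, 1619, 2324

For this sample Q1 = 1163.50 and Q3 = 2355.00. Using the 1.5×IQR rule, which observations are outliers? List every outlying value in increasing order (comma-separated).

IQR = Q3 − Q1 = 2355.00 − 1163.50 = 1191.50.
Lower fence = Q1 − 1.5·IQR = 1163.50 − 1787.25 = -623.75.
Upper fence = Q3 + 1.5·IQR = 2355.00 + 1787.25 = 4142.25.
4275 > 4142.25 → outlier.
4365 > 4142.25 → outlier.
5477 > 4142.25 → outlier.
All remaining values lie within [-623.75, 4142.25].

4275, 4365, 5477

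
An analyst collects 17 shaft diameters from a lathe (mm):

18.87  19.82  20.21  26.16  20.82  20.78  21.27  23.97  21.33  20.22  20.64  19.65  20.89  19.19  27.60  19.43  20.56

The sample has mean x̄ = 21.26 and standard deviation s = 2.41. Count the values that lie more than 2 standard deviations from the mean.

2

Cutoffs: x̄ ± 2s = [16.44, 26.08].
Outside the cutoffs: 26.16, 27.60.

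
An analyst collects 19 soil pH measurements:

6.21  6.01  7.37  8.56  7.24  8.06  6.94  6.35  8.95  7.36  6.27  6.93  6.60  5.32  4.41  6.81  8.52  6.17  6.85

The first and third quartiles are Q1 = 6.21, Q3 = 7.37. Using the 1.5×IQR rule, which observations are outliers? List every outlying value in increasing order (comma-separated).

IQR = Q3 − Q1 = 7.37 − 6.21 = 1.16.
Lower fence = Q1 − 1.5·IQR = 6.21 − 1.74 = 4.47.
Upper fence = Q3 + 1.5·IQR = 7.37 + 1.74 = 9.11.
4.41 < 4.47 → outlier.
All remaining values lie within [4.47, 9.11].

4.41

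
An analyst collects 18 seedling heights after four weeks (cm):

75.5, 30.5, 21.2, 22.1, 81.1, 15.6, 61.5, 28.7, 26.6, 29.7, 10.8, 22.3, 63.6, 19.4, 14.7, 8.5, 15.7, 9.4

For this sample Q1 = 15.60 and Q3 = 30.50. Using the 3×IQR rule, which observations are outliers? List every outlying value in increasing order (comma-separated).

IQR = Q3 − Q1 = 30.50 − 15.60 = 14.90.
Lower fence = Q1 − 3·IQR = 15.60 − 44.70 = -29.10.
Upper fence = Q3 + 3·IQR = 30.50 + 44.70 = 75.20.
75.5 > 75.20 → outlier.
81.1 > 75.20 → outlier.
All remaining values lie within [-29.10, 75.20].

75.5, 81.1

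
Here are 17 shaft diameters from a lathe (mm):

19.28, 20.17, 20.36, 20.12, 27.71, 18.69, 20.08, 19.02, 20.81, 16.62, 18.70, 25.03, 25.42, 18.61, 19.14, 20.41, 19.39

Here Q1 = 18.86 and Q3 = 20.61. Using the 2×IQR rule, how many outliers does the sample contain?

3

IQR = 1.75; fences at 18.86 − 3.50 = 15.36 and 20.61 + 3.50 = 24.11.
Outside the cutoffs: 25.03, 25.42, 27.71.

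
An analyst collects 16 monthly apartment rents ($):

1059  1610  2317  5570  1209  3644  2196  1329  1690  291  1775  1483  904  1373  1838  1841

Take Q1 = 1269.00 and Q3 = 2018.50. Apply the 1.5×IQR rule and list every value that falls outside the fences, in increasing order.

3644, 5570

IQR = Q3 − Q1 = 2018.50 − 1269.00 = 749.50.
Lower fence = Q1 − 1.5·IQR = 1269.00 − 1124.25 = 144.75.
Upper fence = Q3 + 1.5·IQR = 2018.50 + 1124.25 = 3142.75.
3644 > 3142.75 → outlier.
5570 > 3142.75 → outlier.
All remaining values lie within [144.75, 3142.75].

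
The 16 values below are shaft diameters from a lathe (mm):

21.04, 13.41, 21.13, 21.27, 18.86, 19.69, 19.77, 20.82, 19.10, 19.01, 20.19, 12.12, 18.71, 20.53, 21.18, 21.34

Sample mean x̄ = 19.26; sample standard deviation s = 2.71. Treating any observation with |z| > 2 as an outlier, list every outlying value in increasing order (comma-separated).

Cutoffs at x̄ ± 2s: 19.26 ± 2·2.71 = [13.84, 24.68].
12.12: z = -2.63, |z| > 2 → outlier.
13.41: z = -2.16, |z| > 2 → outlier.
Every other value lies within [13.84, 24.68].

12.12, 13.41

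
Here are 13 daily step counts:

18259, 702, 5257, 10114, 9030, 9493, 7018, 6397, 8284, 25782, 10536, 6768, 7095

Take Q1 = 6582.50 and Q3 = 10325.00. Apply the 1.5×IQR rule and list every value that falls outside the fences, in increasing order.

IQR = Q3 − Q1 = 10325.00 − 6582.50 = 3742.50.
Lower fence = Q1 − 1.5·IQR = 6582.50 − 5613.75 = 968.75.
Upper fence = Q3 + 1.5·IQR = 10325.00 + 5613.75 = 15938.75.
702 < 968.75 → outlier.
18259 > 15938.75 → outlier.
25782 > 15938.75 → outlier.
All remaining values lie within [968.75, 15938.75].

702, 18259, 25782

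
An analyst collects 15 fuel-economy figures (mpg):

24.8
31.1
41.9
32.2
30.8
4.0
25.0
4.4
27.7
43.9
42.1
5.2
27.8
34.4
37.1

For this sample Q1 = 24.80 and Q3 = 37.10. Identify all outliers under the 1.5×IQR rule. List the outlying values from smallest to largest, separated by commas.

IQR = Q3 − Q1 = 37.10 − 24.80 = 12.30.
Lower fence = Q1 − 1.5·IQR = 24.80 − 18.45 = 6.35.
Upper fence = Q3 + 1.5·IQR = 37.10 + 18.45 = 55.55.
4.0 < 6.35 → outlier.
4.4 < 6.35 → outlier.
5.2 < 6.35 → outlier.
All remaining values lie within [6.35, 55.55].

4.0, 4.4, 5.2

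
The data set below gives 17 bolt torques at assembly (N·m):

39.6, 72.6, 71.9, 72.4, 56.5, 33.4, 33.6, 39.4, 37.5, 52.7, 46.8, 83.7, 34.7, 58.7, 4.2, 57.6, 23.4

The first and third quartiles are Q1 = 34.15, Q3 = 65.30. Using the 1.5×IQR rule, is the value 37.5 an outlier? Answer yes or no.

IQR = Q3 − Q1 = 65.30 − 34.15 = 31.15.
Lower fence = Q1 − 1.5·IQR = 34.15 − 46.725 = -12.575.
Upper fence = Q3 + 1.5·IQR = 65.30 + 46.725 = 112.025.
37.5 lies within [-12.575, 112.025].

no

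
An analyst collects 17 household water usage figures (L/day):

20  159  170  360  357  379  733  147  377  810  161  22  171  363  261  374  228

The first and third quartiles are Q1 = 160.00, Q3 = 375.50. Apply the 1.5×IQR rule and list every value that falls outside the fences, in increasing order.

IQR = Q3 − Q1 = 375.50 − 160.00 = 215.50.
Lower fence = Q1 − 1.5·IQR = 160.00 − 323.25 = -163.25.
Upper fence = Q3 + 1.5·IQR = 375.50 + 323.25 = 698.75.
733 > 698.75 → outlier.
810 > 698.75 → outlier.
All remaining values lie within [-163.25, 698.75].

733, 810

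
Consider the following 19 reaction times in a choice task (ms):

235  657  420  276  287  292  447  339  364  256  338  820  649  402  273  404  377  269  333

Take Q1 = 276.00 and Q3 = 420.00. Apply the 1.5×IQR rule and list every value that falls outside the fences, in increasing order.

IQR = Q3 − Q1 = 420.00 − 276.00 = 144.00.
Lower fence = Q1 − 1.5·IQR = 276.00 − 216.00 = 60.00.
Upper fence = Q3 + 1.5·IQR = 420.00 + 216.00 = 636.00.
649 > 636.00 → outlier.
657 > 636.00 → outlier.
820 > 636.00 → outlier.
All remaining values lie within [60.00, 636.00].

649, 657, 820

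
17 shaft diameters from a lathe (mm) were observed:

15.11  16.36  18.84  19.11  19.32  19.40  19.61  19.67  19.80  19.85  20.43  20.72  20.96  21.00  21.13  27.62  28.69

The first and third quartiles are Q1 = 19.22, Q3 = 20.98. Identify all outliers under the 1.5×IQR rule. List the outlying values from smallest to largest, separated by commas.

IQR = Q3 − Q1 = 20.98 − 19.22 = 1.76.
Lower fence = Q1 − 1.5·IQR = 19.22 − 2.64 = 16.58.
Upper fence = Q3 + 1.5·IQR = 20.98 + 2.64 = 23.62.
15.11 < 16.58 → outlier.
16.36 < 16.58 → outlier.
27.62 > 23.62 → outlier.
28.69 > 23.62 → outlier.
All remaining values lie within [16.58, 23.62].

15.11, 16.36, 27.62, 28.69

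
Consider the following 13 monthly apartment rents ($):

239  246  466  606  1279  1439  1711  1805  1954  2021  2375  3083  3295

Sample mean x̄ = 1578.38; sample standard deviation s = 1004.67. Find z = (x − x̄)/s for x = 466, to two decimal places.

z = (466 − 1578.38) / 1004.67 = -1.11.

-1.11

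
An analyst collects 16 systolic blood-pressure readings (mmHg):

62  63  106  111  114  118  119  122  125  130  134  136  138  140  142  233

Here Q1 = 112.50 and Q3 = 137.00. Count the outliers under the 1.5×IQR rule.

3

IQR = 24.50; fences at 112.50 − 36.75 = 75.75 and 137.00 + 36.75 = 173.75.
Outside the cutoffs: 62, 63, 233.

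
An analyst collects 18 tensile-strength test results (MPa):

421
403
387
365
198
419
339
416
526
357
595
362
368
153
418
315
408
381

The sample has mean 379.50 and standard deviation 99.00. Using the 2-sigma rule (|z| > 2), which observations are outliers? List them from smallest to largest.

153, 595

Cutoffs at x̄ ± 2s: 379.50 ± 2·99.00 = [181.50, 577.50].
153: z = -2.29, |z| > 2 → outlier.
595: z = 2.18, |z| > 2 → outlier.
Every other value lies within [181.50, 577.50].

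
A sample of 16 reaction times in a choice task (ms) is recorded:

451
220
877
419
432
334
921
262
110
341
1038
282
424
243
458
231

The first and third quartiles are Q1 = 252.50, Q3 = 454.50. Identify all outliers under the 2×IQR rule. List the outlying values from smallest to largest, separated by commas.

877, 921, 1038

IQR = Q3 − Q1 = 454.50 − 252.50 = 202.00.
Lower fence = Q1 − 2·IQR = 252.50 − 404.00 = -151.50.
Upper fence = Q3 + 2·IQR = 454.50 + 404.00 = 858.50.
877 > 858.50 → outlier.
921 > 858.50 → outlier.
1038 > 858.50 → outlier.
All remaining values lie within [-151.50, 858.50].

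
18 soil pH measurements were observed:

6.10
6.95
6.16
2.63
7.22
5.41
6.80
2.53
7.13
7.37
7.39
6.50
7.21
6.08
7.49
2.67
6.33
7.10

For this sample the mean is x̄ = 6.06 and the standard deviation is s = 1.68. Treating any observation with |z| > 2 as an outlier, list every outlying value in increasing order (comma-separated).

Cutoffs at x̄ ± 2s: 6.06 ± 2·1.68 = [2.70, 9.42].
2.53: z = -2.10, |z| > 2 → outlier.
2.63: z = -2.04, |z| > 2 → outlier.
2.67: z = -2.02, |z| > 2 → outlier.
Every other value lies within [2.70, 9.42].

2.53, 2.63, 2.67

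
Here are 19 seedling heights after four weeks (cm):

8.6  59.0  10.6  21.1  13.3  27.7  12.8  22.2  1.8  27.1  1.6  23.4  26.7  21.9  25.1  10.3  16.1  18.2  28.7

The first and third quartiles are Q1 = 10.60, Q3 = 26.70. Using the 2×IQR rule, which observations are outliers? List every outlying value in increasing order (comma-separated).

59.0

IQR = Q3 − Q1 = 26.70 − 10.60 = 16.10.
Lower fence = Q1 − 2·IQR = 10.60 − 32.20 = -21.60.
Upper fence = Q3 + 2·IQR = 26.70 + 32.20 = 58.90.
59.0 > 58.90 → outlier.
All remaining values lie within [-21.60, 58.90].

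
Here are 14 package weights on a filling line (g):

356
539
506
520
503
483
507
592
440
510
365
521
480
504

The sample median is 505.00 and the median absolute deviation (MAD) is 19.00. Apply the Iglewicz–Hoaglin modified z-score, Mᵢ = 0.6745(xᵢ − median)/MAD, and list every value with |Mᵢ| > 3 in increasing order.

356, 365, 592

|Mᵢ| > 3 ⇔ |xᵢ − 505.00| > 3·19.00/0.6745 = 84.51.
So outliers lie outside [420.49, 589.51].
356: M = -5.29 → outlier.
365: M = -4.97 → outlier.
592: M = 3.09 → outlier.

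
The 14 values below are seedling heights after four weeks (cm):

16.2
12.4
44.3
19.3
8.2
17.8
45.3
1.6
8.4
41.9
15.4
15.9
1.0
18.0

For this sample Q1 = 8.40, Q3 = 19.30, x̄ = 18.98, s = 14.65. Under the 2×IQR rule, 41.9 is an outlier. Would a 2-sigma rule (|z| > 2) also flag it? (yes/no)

no

z = (41.9 − 18.98) / 14.65 = 1.56.
|z| = 1.56 ≤ 2.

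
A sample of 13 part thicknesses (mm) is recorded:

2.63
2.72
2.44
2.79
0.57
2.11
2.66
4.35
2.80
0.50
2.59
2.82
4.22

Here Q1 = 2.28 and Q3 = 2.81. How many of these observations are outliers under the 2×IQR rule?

IQR = 0.53; fences at 2.28 − 1.06 = 1.22 and 2.81 + 1.06 = 3.87.
Outside the cutoffs: 0.50, 0.57, 4.22, 4.35.

4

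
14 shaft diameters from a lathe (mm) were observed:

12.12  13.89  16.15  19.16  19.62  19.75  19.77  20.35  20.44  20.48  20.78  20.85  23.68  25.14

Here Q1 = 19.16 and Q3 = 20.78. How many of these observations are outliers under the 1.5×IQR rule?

5

IQR = 1.62; fences at 19.16 − 2.43 = 16.73 and 20.78 + 2.43 = 23.21.
Outside the cutoffs: 12.12, 13.89, 16.15, 23.68, 25.14.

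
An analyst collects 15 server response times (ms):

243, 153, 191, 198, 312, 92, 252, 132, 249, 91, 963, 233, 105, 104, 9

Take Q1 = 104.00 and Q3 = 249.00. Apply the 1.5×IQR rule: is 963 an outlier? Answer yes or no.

yes

IQR = Q3 − Q1 = 249.00 − 104.00 = 145.00.
Lower fence = Q1 − 1.5·IQR = 104.00 − 217.50 = -113.50.
Upper fence = Q3 + 1.5·IQR = 249.00 + 217.50 = 466.50.
963 lies above the upper fence.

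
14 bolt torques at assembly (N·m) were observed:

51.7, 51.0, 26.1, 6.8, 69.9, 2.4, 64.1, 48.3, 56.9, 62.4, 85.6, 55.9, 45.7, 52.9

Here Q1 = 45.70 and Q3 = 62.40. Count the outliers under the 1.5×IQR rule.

IQR = 16.70; fences at 45.70 − 25.05 = 20.65 and 62.40 + 25.05 = 87.45.
Outside the cutoffs: 2.4, 6.8.

2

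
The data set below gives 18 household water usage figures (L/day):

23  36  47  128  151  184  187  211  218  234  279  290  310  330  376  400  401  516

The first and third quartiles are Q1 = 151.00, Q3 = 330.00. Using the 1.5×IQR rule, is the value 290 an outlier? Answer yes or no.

IQR = Q3 − Q1 = 330.00 − 151.00 = 179.00.
Lower fence = Q1 − 1.5·IQR = 151.00 − 268.50 = -117.50.
Upper fence = Q3 + 1.5·IQR = 330.00 + 268.50 = 598.50.
290 lies within [-117.50, 598.50].

no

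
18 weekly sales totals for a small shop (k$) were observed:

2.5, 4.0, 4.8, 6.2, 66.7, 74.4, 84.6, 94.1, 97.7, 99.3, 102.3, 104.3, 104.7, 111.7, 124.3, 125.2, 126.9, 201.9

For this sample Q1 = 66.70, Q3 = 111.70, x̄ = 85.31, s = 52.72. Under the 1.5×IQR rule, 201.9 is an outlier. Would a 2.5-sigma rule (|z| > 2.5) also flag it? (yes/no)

no

z = (201.9 − 85.31) / 52.72 = 2.21.
|z| = 2.21 ≤ 2.5.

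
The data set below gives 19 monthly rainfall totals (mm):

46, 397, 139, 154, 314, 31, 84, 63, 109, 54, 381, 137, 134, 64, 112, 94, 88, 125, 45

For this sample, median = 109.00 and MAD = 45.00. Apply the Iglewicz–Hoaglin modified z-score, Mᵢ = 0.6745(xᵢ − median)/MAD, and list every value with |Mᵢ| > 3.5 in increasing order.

381, 397

|Mᵢ| > 3.5 ⇔ |xᵢ − 109.00| > 3.5·45.00/0.6745 = 233.51.
So outliers lie outside [-124.51, 342.51].
381: M = 4.08 → outlier.
397: M = 4.32 → outlier.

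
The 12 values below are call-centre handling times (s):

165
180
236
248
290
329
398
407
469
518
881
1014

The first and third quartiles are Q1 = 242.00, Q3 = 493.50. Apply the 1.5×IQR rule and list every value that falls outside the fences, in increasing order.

881, 1014

IQR = Q3 − Q1 = 493.50 − 242.00 = 251.50.
Lower fence = Q1 − 1.5·IQR = 242.00 − 377.25 = -135.25.
Upper fence = Q3 + 1.5·IQR = 493.50 + 377.25 = 870.75.
881 > 870.75 → outlier.
1014 > 870.75 → outlier.
All remaining values lie within [-135.25, 870.75].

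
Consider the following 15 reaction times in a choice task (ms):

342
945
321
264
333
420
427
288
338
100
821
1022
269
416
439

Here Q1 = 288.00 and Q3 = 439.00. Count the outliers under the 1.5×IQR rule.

IQR = 151.00; fences at 288.00 − 226.50 = 61.50 and 439.00 + 226.50 = 665.50.
Outside the cutoffs: 821, 945, 1022.

3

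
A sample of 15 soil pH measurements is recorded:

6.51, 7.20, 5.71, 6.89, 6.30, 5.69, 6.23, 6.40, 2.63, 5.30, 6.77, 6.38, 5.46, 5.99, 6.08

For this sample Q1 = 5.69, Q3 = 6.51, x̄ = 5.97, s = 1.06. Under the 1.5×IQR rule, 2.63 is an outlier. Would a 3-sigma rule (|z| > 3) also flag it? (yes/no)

yes

z = (2.63 − 5.97) / 1.06 = -3.15.
|z| = 3.15 > 3.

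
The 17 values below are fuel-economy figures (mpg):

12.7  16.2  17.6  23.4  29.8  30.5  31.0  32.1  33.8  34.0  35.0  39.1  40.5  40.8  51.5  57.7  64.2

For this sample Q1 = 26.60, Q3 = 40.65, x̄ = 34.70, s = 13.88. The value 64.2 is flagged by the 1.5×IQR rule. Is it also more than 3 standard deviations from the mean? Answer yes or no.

z = (64.2 − 34.70) / 13.88 = 2.13.
|z| = 2.13 ≤ 3.

no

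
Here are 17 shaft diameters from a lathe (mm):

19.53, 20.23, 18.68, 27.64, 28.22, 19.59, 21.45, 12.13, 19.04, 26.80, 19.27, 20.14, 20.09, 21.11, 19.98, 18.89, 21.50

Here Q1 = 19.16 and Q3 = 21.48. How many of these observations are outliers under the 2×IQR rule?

4

IQR = 2.32; fences at 19.16 − 4.64 = 14.52 and 21.48 + 4.64 = 26.12.
Outside the cutoffs: 12.13, 26.80, 27.64, 28.22.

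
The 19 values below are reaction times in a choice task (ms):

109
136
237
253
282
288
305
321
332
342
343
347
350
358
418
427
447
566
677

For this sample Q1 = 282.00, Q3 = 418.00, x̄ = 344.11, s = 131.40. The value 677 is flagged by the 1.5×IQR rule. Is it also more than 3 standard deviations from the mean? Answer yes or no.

z = (677 − 344.11) / 131.40 = 2.53.
|z| = 2.53 ≤ 3.

no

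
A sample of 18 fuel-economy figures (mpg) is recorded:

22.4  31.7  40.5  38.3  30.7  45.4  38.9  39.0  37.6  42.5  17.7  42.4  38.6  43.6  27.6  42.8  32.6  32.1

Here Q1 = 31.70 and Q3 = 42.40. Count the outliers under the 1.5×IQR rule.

IQR = 10.70; fences at 31.70 − 16.05 = 15.65 and 42.40 + 16.05 = 58.45.
Every value lies within the cutoffs.

0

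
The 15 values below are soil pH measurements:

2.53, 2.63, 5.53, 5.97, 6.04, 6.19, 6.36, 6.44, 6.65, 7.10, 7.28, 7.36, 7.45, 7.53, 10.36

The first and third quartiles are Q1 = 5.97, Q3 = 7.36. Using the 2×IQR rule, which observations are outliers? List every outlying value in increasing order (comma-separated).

2.53, 2.63, 10.36

IQR = Q3 − Q1 = 7.36 − 5.97 = 1.39.
Lower fence = Q1 − 2·IQR = 5.97 − 2.78 = 3.19.
Upper fence = Q3 + 2·IQR = 7.36 + 2.78 = 10.14.
2.53 < 3.19 → outlier.
2.63 < 3.19 → outlier.
10.36 > 10.14 → outlier.
All remaining values lie within [3.19, 10.14].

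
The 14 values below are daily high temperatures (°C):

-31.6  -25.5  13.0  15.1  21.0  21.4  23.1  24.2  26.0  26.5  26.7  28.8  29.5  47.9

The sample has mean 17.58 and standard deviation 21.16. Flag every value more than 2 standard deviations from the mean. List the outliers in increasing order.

-31.6, -25.5

Cutoffs at x̄ ± 2s: 17.58 ± 2·21.16 = [-24.74, 59.90].
-31.6: z = -2.32, |z| > 2 → outlier.
-25.5: z = -2.04, |z| > 2 → outlier.
Every other value lies within [-24.74, 59.90].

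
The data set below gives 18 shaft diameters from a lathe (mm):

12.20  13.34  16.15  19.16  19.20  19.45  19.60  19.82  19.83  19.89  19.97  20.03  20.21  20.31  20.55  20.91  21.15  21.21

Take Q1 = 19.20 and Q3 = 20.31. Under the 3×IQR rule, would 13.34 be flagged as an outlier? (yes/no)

IQR = Q3 − Q1 = 20.31 − 19.20 = 1.11.
Lower fence = Q1 − 3·IQR = 19.20 − 3.33 = 15.87.
Upper fence = Q3 + 3·IQR = 20.31 + 3.33 = 23.64.
13.34 lies below the lower fence.

yes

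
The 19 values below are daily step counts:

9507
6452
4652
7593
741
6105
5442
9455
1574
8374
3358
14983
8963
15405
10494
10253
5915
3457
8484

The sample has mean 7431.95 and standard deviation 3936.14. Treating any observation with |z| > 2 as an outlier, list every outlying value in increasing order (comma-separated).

Cutoffs at x̄ ± 2s: 7431.95 ± 2·3936.14 = [-440.33, 15304.23].
15405: z = 2.03, |z| > 2 → outlier.
Every other value lies within [-440.33, 15304.23].

15405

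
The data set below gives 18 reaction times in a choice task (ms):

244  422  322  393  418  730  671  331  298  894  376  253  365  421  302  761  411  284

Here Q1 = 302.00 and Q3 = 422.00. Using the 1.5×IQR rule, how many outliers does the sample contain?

IQR = 120.00; fences at 302.00 − 180.00 = 122.00 and 422.00 + 180.00 = 602.00.
Outside the cutoffs: 671, 730, 761, 894.

4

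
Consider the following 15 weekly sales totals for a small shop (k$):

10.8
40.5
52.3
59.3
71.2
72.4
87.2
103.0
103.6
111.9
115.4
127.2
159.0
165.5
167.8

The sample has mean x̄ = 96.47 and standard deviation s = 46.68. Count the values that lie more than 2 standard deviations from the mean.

0

Cutoffs: x̄ ± 2s = [3.11, 189.83].
Every value lies within the cutoffs.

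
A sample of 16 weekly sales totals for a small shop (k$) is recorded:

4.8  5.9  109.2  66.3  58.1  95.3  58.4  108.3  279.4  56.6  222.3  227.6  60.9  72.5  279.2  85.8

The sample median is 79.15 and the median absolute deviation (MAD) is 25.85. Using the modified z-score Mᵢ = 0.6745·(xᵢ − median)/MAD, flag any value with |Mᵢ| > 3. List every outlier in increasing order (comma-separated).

222.3, 227.6, 279.2, 279.4

|Mᵢ| > 3 ⇔ |xᵢ − 79.15| > 3·25.85/0.6745 = 114.97.
So outliers lie outside [-35.82, 194.12].
222.3: M = 3.74 → outlier.
227.6: M = 3.87 → outlier.
279.2: M = 5.22 → outlier.
279.4: M = 5.23 → outlier.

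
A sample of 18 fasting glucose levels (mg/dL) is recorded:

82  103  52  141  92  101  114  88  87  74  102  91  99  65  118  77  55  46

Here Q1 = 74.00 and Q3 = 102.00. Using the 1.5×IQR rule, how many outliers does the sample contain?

0

IQR = 28.00; fences at 74.00 − 42.00 = 32.00 and 102.00 + 42.00 = 144.00.
Every value lies within the cutoffs.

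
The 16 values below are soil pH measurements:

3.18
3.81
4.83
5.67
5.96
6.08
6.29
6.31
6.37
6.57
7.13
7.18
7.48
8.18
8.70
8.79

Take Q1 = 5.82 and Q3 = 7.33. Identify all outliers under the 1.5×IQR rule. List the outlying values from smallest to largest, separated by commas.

IQR = Q3 − Q1 = 7.33 − 5.82 = 1.51.
Lower fence = Q1 − 1.5·IQR = 5.82 − 2.265 = 3.555.
Upper fence = Q3 + 1.5·IQR = 7.33 + 2.265 = 9.595.
3.18 < 3.555 → outlier.
All remaining values lie within [3.555, 9.595].

3.18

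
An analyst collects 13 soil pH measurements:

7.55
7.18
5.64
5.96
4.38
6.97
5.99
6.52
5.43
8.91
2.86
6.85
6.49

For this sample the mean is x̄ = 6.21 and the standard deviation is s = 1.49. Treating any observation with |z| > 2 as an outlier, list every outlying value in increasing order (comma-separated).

Cutoffs at x̄ ± 2s: 6.21 ± 2·1.49 = [3.23, 9.19].
2.86: z = -2.25, |z| > 2 → outlier.
Every other value lies within [3.23, 9.19].

2.86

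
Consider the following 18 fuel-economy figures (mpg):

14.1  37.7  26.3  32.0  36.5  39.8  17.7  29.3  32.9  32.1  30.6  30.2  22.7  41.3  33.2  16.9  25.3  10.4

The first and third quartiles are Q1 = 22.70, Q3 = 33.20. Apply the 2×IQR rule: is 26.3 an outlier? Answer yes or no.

IQR = Q3 − Q1 = 33.20 − 22.70 = 10.50.
Lower fence = Q1 − 2·IQR = 22.70 − 21.00 = 1.70.
Upper fence = Q3 + 2·IQR = 33.20 + 21.00 = 54.20.
26.3 lies within [1.70, 54.20].

no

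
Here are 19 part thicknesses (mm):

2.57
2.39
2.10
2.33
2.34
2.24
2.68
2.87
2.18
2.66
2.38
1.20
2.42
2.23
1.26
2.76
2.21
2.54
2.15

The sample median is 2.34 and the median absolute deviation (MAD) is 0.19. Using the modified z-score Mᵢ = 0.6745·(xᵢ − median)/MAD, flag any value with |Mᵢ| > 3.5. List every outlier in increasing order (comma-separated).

|Mᵢ| > 3.5 ⇔ |xᵢ − 2.34| > 3.5·0.19/0.6745 = 0.99.
So outliers lie outside [1.35, 3.33].
1.20: M = -4.05 → outlier.
1.26: M = -3.83 → outlier.

1.20, 1.26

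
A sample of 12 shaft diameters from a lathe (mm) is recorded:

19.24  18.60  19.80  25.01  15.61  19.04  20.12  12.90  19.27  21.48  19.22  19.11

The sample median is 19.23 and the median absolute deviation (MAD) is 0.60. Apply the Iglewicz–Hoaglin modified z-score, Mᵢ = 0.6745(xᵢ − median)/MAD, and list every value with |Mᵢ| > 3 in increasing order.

12.90, 15.61, 25.01

|Mᵢ| > 3 ⇔ |xᵢ − 19.23| > 3·0.60/0.6745 = 2.67.
So outliers lie outside [16.56, 21.90].
12.90: M = -7.12 → outlier.
15.61: M = -4.07 → outlier.
25.01: M = 6.50 → outlier.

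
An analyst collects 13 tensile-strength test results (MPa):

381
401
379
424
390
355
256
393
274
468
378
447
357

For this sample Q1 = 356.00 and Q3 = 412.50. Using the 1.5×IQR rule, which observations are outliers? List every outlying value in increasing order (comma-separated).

IQR = Q3 − Q1 = 412.50 − 356.00 = 56.50.
Lower fence = Q1 − 1.5·IQR = 356.00 − 84.75 = 271.25.
Upper fence = Q3 + 1.5·IQR = 412.50 + 84.75 = 497.25.
256 < 271.25 → outlier.
All remaining values lie within [271.25, 497.25].

256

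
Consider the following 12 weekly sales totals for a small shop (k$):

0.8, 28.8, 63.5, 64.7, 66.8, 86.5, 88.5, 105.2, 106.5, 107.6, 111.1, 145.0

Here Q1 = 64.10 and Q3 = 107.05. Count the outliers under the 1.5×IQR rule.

0

IQR = 42.95; fences at 64.10 − 64.425 = -0.325 and 107.05 + 64.425 = 171.475.
Every value lies within the cutoffs.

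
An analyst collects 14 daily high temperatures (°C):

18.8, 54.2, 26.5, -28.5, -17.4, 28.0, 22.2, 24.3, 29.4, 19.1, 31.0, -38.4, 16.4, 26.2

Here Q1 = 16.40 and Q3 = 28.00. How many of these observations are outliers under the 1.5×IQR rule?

4

IQR = 11.60; fences at 16.40 − 17.40 = -1.00 and 28.00 + 17.40 = 45.40.
Outside the cutoffs: -38.4, -28.5, -17.4, 54.2.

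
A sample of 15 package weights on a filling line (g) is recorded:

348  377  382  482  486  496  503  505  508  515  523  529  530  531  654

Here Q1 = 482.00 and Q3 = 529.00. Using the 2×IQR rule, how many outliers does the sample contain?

4

IQR = 47.00; fences at 482.00 − 94.00 = 388.00 and 529.00 + 94.00 = 623.00.
Outside the cutoffs: 348, 377, 382, 654.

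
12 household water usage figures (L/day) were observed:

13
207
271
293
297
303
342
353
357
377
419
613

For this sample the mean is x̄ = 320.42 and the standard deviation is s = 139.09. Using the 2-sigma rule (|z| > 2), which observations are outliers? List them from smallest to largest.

13, 613

Cutoffs at x̄ ± 2s: 320.42 ± 2·139.09 = [42.24, 598.60].
13: z = -2.21, |z| > 2 → outlier.
613: z = 2.10, |z| > 2 → outlier.
Every other value lies within [42.24, 598.60].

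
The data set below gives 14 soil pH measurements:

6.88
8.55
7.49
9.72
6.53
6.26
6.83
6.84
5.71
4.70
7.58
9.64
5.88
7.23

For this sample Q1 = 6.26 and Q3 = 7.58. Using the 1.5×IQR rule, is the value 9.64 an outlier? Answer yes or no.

IQR = Q3 − Q1 = 7.58 − 6.26 = 1.32.
Lower fence = Q1 − 1.5·IQR = 6.26 − 1.98 = 4.28.
Upper fence = Q3 + 1.5·IQR = 7.58 + 1.98 = 9.56.
9.64 lies above the upper fence.

yes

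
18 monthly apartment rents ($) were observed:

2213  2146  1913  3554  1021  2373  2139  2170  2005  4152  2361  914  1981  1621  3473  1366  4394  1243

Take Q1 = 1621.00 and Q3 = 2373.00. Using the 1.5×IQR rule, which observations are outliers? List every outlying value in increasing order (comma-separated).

IQR = Q3 − Q1 = 2373.00 − 1621.00 = 752.00.
Lower fence = Q1 − 1.5·IQR = 1621.00 − 1128.00 = 493.00.
Upper fence = Q3 + 1.5·IQR = 2373.00 + 1128.00 = 3501.00.
3554 > 3501.00 → outlier.
4152 > 3501.00 → outlier.
4394 > 3501.00 → outlier.
All remaining values lie within [493.00, 3501.00].

3554, 4152, 4394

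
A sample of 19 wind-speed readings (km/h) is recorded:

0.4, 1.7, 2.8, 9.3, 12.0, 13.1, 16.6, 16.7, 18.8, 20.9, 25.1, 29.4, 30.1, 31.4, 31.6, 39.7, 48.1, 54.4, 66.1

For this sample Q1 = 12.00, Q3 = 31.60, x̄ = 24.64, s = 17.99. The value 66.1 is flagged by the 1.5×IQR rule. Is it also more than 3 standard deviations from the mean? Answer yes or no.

z = (66.1 − 24.64) / 17.99 = 2.30.
|z| = 2.30 ≤ 3.

no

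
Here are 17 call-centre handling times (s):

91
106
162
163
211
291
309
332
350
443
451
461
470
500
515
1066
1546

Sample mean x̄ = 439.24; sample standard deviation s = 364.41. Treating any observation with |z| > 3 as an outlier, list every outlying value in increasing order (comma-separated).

1546

Cutoffs at x̄ ± 3s: 439.24 ± 3·364.41 = [-653.99, 1532.47].
1546: z = 3.04, |z| > 3 → outlier.
Every other value lies within [-653.99, 1532.47].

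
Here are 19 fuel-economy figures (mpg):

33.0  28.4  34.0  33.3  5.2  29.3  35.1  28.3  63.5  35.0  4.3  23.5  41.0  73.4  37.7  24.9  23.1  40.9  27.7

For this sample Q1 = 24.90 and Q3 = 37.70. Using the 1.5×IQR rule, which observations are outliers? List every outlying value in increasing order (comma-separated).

4.3, 5.2, 63.5, 73.4

IQR = Q3 − Q1 = 37.70 − 24.90 = 12.80.
Lower fence = Q1 − 1.5·IQR = 24.90 − 19.20 = 5.70.
Upper fence = Q3 + 1.5·IQR = 37.70 + 19.20 = 56.90.
4.3 < 5.70 → outlier.
5.2 < 5.70 → outlier.
63.5 > 56.90 → outlier.
73.4 > 56.90 → outlier.
All remaining values lie within [5.70, 56.90].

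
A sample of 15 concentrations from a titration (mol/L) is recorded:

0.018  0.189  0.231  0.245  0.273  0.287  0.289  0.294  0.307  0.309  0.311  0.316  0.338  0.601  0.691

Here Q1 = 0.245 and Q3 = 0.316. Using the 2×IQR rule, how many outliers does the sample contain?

IQR = 0.071; fences at 0.245 − 0.142 = 0.103 and 0.316 + 0.142 = 0.458.
Outside the cutoffs: 0.018, 0.601, 0.691.

3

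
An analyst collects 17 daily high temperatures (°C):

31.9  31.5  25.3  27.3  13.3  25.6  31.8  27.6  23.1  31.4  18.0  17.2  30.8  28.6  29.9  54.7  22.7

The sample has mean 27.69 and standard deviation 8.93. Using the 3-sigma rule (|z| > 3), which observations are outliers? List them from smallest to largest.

54.7

Cutoffs at x̄ ± 3s: 27.69 ± 3·8.93 = [0.90, 54.48].
54.7: z = 3.02, |z| > 3 → outlier.
Every other value lies within [0.90, 54.48].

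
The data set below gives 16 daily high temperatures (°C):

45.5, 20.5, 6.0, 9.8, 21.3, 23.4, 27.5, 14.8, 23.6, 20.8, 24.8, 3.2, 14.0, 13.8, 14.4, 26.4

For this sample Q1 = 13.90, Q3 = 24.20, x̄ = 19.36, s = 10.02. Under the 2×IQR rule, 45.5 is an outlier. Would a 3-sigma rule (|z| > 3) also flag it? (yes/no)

no

z = (45.5 − 19.36) / 10.02 = 2.61.
|z| = 2.61 ≤ 3.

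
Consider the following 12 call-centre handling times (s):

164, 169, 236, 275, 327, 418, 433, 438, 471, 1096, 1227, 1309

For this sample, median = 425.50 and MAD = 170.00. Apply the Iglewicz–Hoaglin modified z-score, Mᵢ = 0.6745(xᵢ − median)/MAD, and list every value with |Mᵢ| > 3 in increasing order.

|Mᵢ| > 3 ⇔ |xᵢ − 425.50| > 3·170.00/0.6745 = 756.12.
So outliers lie outside [-330.62, 1181.62].
1227: M = 3.18 → outlier.
1309: M = 3.51 → outlier.

1227, 1309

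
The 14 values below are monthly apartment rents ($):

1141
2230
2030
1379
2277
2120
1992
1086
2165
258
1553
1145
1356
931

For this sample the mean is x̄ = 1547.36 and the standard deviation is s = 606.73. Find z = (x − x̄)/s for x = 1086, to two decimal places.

-0.76

z = (1086 − 1547.36) / 606.73 = -0.76.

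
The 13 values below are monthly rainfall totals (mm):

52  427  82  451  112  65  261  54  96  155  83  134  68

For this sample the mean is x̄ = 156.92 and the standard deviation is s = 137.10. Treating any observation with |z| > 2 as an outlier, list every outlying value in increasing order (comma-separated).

Cutoffs at x̄ ± 2s: 156.92 ± 2·137.10 = [-117.28, 431.12].
451: z = 2.15, |z| > 2 → outlier.
Every other value lies within [-117.28, 431.12].

451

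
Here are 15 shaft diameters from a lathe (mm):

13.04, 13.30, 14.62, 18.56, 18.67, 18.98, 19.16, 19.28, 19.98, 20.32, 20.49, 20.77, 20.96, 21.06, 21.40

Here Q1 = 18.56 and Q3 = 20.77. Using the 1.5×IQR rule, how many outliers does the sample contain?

3

IQR = 2.21; fences at 18.56 − 3.315 = 15.245 and 20.77 + 3.315 = 24.085.
Outside the cutoffs: 13.04, 13.30, 14.62.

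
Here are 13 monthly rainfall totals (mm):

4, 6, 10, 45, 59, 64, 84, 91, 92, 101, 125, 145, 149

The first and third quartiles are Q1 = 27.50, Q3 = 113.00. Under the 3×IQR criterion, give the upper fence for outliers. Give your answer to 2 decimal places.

IQR = Q3 − Q1 = 113.00 − 27.50 = 85.50.
Lower fence = Q1 − 3·IQR = 27.50 − 256.50 = -229.00.
Upper fence = Q3 + 3·IQR = 113.00 + 256.50 = 369.50.

369.50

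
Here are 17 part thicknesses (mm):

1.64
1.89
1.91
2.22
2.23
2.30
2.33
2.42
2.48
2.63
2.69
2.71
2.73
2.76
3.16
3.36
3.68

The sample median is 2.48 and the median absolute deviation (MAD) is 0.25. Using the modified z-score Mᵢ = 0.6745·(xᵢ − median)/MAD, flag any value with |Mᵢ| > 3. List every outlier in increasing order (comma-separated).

|Mᵢ| > 3 ⇔ |xᵢ − 2.48| > 3·0.25/0.6745 = 1.11.
So outliers lie outside [1.37, 3.59].
3.68: M = 3.24 → outlier.

3.68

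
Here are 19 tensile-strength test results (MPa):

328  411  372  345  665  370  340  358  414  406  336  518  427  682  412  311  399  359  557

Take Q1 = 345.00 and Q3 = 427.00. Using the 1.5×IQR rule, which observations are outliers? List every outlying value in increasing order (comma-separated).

IQR = Q3 − Q1 = 427.00 − 345.00 = 82.00.
Lower fence = Q1 − 1.5·IQR = 345.00 − 123.00 = 222.00.
Upper fence = Q3 + 1.5·IQR = 427.00 + 123.00 = 550.00.
557 > 550.00 → outlier.
665 > 550.00 → outlier.
682 > 550.00 → outlier.
All remaining values lie within [222.00, 550.00].

557, 665, 682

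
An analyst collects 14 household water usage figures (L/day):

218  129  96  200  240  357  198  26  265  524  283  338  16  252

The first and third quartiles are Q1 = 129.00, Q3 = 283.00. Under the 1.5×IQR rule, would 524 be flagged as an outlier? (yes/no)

IQR = Q3 − Q1 = 283.00 − 129.00 = 154.00.
Lower fence = Q1 − 1.5·IQR = 129.00 − 231.00 = -102.00.
Upper fence = Q3 + 1.5·IQR = 283.00 + 231.00 = 514.00.
524 lies above the upper fence.

yes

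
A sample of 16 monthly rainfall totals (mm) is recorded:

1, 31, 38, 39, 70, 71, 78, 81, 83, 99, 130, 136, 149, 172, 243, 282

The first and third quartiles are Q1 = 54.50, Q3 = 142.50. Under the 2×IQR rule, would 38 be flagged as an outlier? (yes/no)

no

IQR = Q3 − Q1 = 142.50 − 54.50 = 88.00.
Lower fence = Q1 − 2·IQR = 54.50 − 176.00 = -121.50.
Upper fence = Q3 + 2·IQR = 142.50 + 176.00 = 318.50.
38 lies within [-121.50, 318.50].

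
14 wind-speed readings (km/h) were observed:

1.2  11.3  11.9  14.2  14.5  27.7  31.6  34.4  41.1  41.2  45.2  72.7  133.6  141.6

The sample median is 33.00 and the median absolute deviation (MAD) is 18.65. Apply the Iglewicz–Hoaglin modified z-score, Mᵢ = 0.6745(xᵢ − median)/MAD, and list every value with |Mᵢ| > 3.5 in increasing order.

133.6, 141.6

|Mᵢ| > 3.5 ⇔ |xᵢ − 33.00| > 3.5·18.65/0.6745 = 96.78.
So outliers lie outside [-63.78, 129.78].
133.6: M = 3.64 → outlier.
141.6: M = 3.93 → outlier.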